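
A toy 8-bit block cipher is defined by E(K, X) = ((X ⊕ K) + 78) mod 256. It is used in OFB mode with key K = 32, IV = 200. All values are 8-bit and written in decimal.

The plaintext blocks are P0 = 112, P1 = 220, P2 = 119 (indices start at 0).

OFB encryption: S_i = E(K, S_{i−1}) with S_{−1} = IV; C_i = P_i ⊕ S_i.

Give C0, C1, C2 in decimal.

C0 = 70, C1 = 184, C2 = 229

C0: S = E(K, 200) = 54; 112 ⊕ 54 = 70.
C1: S = E(K, 54) = 100; 220 ⊕ 100 = 184.
C2: S = E(K, 100) = 146; 119 ⊕ 146 = 229.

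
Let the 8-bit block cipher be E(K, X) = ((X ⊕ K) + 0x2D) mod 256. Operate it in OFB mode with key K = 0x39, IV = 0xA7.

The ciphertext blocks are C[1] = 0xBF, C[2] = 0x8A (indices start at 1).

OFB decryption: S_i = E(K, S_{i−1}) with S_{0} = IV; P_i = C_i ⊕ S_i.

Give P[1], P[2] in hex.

P[1] = 0x74, P[2] = 0x95

P[1]: S = E(K, 0xA7) = 0xCB; 0xBF ⊕ 0xCB = 0x74.
P[2]: S = E(K, 0xCB) = 0x1F; 0x8A ⊕ 0x1F = 0x95.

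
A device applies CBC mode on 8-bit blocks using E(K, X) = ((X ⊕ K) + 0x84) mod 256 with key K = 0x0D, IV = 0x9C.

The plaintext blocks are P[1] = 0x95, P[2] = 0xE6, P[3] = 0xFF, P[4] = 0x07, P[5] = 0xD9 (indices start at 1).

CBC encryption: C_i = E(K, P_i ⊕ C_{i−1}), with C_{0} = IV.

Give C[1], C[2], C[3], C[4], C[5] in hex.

C[1] = 0x88, C[2] = 0xE7, C[3] = 0x99, C[4] = 0x17, C[5] = 0x47

C[1]: P[1] ⊕ 0x9C = 0x09; E(K, 0x09) = 0x88.
C[2]: P[2] ⊕ 0x88 = 0x6E; E(K, 0x6E) = 0xE7.
C[3]: P[3] ⊕ 0xE7 = 0x18; E(K, 0x18) = 0x99.
C[4]: P[4] ⊕ 0x99 = 0x9E; E(K, 0x9E) = 0x17.
C[5]: P[5] ⊕ 0x17 = 0xCE; E(K, 0xCE) = 0x47.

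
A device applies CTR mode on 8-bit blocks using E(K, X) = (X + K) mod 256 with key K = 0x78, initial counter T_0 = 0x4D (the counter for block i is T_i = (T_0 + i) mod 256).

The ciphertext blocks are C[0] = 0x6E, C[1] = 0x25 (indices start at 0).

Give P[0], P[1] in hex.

P[0] = 0xAB, P[1] = 0xE3

CTR decryption: S_i = E(K, T_i) where T_i is the counter for block i; P_i = C_i ⊕ S_i.
P[0]: T = 0x4D, S = E(K, T) = 0xC5; 0x6E ⊕ 0xC5 = 0xAB.
P[1]: T = 0x4E, S = E(K, T) = 0xC6; 0x25 ⊕ 0xC6 = 0xE3.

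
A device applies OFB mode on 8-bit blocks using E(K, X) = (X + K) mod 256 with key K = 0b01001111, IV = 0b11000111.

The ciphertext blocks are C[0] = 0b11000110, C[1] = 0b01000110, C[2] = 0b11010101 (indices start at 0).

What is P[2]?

P[2] = 0b01100001

OFB decryption: S_i = E(K, S_{i−1}) with S_{−1} = IV; P_i = C_i ⊕ S_i.
P[0]: S = E(K, 0b11000111) = 0b00010110; 0b11000110 ⊕ 0b00010110 = 0b11010000.
P[1]: S = E(K, 0b00010110) = 0b01100101; 0b01000110 ⊕ 0b01100101 = 0b00100011.
P[2]: S = E(K, 0b01100101) = 0b10110100; 0b11010101 ⊕ 0b10110100 = 0b01100001.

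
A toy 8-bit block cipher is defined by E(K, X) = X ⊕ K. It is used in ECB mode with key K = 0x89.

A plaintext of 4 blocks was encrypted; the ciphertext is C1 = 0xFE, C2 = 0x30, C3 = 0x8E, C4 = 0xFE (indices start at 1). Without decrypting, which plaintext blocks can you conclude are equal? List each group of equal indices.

P1 = P4

ECB encrypts each block independently with the same key, so equal ciphertext blocks imply equal plaintext blocks.
C1 = C4 = 0xFE, so P1 = P4.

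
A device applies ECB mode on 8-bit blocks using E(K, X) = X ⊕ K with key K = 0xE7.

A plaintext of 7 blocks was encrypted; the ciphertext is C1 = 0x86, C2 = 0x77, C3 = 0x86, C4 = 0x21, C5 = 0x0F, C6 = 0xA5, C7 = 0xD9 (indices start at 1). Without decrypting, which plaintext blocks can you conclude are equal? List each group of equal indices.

ECB encrypts each block independently with the same key, so equal ciphertext blocks imply equal plaintext blocks.
C1 = C3 = 0x86, so P1 = P3.

P1 = P3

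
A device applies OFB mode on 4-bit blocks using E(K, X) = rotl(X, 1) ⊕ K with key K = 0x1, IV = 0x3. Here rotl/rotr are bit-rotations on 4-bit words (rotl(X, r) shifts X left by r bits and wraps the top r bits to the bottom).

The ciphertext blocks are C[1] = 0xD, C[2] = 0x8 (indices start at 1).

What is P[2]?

P[2] = 0x7

OFB decryption: S_i = E(K, S_{i−1}) with S_{0} = IV; P_i = C_i ⊕ S_i.
P[1]: S = E(K, 0x3) = 0x7; 0xD ⊕ 0x7 = 0xA.
P[2]: S = E(K, 0x7) = 0xF; 0x8 ⊕ 0xF = 0x7.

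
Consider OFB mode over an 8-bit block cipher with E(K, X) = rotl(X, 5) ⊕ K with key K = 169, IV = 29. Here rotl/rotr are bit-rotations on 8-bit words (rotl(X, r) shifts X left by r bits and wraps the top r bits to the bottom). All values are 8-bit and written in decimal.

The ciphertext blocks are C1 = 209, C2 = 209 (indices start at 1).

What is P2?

OFB decryption: S_i = E(K, S_{i−1}) with S_{0} = IV; P_i = C_i ⊕ S_i.
P1: S = E(K, 29) = 10; 209 ⊕ 10 = 219.
P2: S = E(K, 10) = 232; 209 ⊕ 232 = 57.

P2 = 57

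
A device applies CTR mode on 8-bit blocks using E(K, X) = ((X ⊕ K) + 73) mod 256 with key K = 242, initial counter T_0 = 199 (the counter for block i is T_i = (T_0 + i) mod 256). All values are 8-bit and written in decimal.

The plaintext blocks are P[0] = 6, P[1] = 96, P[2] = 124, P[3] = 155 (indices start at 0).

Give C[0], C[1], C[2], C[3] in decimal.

CTR encryption: S_i = E(K, T_i) where T_i is the counter for block i; C_i = P_i ⊕ S_i.
C[0]: T = 199, S = E(K, T) = 126; 6 ⊕ 126 = 120.
C[1]: T = 200, S = E(K, T) = 131; 96 ⊕ 131 = 227.
C[2]: T = 201, S = E(K, T) = 132; 124 ⊕ 132 = 248.
C[3]: T = 202, S = E(K, T) = 129; 155 ⊕ 129 = 26.

C[0] = 120, C[1] = 227, C[2] = 248, C[3] = 26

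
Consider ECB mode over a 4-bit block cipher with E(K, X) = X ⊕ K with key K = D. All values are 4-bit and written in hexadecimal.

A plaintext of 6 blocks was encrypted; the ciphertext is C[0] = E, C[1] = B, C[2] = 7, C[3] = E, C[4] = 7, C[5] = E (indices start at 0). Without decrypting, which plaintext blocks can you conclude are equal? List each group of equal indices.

P[0] = P[3] = P[5]; P[2] = P[4]

ECB encrypts each block independently with the same key, so equal ciphertext blocks imply equal plaintext blocks.
C[0] = C[3] = C[5] = E, so P[0] = P[3] = P[5].
C[2] = C[4] = 7, so P[2] = P[4].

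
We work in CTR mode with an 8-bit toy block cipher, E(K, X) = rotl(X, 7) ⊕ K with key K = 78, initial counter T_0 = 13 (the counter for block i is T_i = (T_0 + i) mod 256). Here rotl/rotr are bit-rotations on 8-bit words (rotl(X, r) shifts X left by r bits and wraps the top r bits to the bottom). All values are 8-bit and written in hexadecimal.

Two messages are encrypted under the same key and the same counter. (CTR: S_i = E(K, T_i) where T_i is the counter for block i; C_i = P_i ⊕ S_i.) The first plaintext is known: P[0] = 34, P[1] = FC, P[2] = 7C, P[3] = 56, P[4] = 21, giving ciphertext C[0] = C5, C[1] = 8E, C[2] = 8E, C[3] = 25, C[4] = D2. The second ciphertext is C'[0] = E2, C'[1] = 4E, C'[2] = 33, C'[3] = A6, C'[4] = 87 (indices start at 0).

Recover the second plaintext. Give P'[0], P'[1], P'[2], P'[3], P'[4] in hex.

P'[0] = 13, P'[1] = 3C, P'[2] = C1, P'[3] = D5, P'[4] = 74

In CTR with a reused counter, both messages share the same keystream S_i, so C_i ⊕ C'_i = P_i ⊕ P'_i and thus P'_i = P_i ⊕ C_i ⊕ C'_i.
P'[0]: 34 ⊕ C5 ⊕ E2 = 13.
P'[1]: FC ⊕ 8E ⊕ 4E = 3C.
P'[2]: 7C ⊕ 8E ⊕ 33 = C1.
P'[3]: 56 ⊕ 25 ⊕ A6 = D5.
P'[4]: 21 ⊕ D2 ⊕ 87 = 74.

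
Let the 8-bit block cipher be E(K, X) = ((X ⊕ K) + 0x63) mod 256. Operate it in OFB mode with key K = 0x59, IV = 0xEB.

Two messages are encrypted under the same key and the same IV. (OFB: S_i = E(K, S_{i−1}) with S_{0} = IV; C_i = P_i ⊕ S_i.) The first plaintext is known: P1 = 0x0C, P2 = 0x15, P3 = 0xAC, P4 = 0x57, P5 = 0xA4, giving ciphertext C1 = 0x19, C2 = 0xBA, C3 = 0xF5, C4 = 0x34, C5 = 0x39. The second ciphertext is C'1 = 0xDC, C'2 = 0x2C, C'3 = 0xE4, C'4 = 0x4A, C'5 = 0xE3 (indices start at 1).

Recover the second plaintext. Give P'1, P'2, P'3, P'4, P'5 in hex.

P'1 = 0xC9, P'2 = 0x83, P'3 = 0xBD, P'4 = 0x29, P'5 = 0x7E

In OFB with a reused IV, both messages share the same keystream S_i, so C_i ⊕ C'_i = P_i ⊕ P'_i and thus P'_i = P_i ⊕ C_i ⊕ C'_i.
P'1: 0x0C ⊕ 0x19 ⊕ 0xDC = 0xC9.
P'2: 0x15 ⊕ 0xBA ⊕ 0x2C = 0x83.
P'3: 0xAC ⊕ 0xF5 ⊕ 0xE4 = 0xBD.
P'4: 0x57 ⊕ 0x34 ⊕ 0x4A = 0x29.
P'5: 0xA4 ⊕ 0x39 ⊕ 0xE3 = 0x7E.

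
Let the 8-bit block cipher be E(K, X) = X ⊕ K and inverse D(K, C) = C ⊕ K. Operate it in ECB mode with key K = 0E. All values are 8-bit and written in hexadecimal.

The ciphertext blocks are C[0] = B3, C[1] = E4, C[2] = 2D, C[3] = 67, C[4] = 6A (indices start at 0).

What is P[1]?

ECB decryption: P_i = D(K, C_i).
P[1]: D(K, E4) = EA.

P[1] = EA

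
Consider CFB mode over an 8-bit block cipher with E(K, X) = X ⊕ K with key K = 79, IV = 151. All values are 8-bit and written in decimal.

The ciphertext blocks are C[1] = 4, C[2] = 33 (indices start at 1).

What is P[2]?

P[2] = 106

CFB decryption: P_i = C_i ⊕ E(K, C_{i−1}), with C_{0} = IV.
P[2]: E(K, 4) = 75; 33 ⊕ 75 = 106.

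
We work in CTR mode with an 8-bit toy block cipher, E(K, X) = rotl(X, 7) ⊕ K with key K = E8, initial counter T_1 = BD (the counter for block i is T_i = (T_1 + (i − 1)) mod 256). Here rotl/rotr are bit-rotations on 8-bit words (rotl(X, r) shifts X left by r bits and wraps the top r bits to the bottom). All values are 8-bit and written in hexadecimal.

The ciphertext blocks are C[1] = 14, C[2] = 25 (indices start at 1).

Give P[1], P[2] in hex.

CTR decryption: S_i = E(K, T_i) where T_i is the counter for block i; P_i = C_i ⊕ S_i.
P[1]: T = BD, S = E(K, T) = 36; 14 ⊕ 36 = 22.
P[2]: T = BE, S = E(K, T) = B7; 25 ⊕ B7 = 92.

P[1] = 22, P[2] = 92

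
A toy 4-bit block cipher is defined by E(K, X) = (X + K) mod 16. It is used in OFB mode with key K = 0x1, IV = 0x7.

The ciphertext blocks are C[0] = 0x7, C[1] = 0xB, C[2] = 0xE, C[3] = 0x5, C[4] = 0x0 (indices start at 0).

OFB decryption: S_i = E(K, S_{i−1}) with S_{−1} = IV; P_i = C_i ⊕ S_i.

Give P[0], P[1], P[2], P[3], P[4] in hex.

P[0]: S = E(K, 0x7) = 0x8; 0x7 ⊕ 0x8 = 0xF.
P[1]: S = E(K, 0x8) = 0x9; 0xB ⊕ 0x9 = 0x2.
P[2]: S = E(K, 0x9) = 0xA; 0xE ⊕ 0xA = 0x4.
P[3]: S = E(K, 0xA) = 0xB; 0x5 ⊕ 0xB = 0xE.
P[4]: S = E(K, 0xB) = 0xC; 0x0 ⊕ 0xC = 0xC.

P[0] = 0xF, P[1] = 0x2, P[2] = 0x4, P[3] = 0xE, P[4] = 0xC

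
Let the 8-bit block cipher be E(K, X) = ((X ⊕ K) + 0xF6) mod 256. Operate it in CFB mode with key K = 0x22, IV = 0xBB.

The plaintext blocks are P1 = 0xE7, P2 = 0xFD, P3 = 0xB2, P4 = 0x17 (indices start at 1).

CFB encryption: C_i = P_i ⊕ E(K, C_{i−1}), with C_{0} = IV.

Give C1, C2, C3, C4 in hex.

C1 = 0x68, C2 = 0xBD, C3 = 0x27, C4 = 0xEC

C1: E(K, 0xBB) = 0x8F; 0xE7 ⊕ 0x8F = 0x68.
C2: E(K, 0x68) = 0x40; 0xFD ⊕ 0x40 = 0xBD.
C3: E(K, 0xBD) = 0x95; 0xB2 ⊕ 0x95 = 0x27.
C4: E(K, 0x27) = 0xFB; 0x17 ⊕ 0xFB = 0xEC.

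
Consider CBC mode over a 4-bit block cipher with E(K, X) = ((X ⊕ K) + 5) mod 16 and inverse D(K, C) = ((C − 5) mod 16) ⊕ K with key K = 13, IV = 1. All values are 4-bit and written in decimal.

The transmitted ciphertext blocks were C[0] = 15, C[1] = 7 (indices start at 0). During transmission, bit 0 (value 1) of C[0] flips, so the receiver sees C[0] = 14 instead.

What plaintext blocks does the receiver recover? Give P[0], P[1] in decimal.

CBC decryption: P_i = D(K, C_i) ⊕ C_{i−1}, with C_{−1} = IV.
Only C[0] changed, to 14. In CBC, a change in C_i garbles P_i and flips the same bit in P_{i+1}. Decrypting the received ciphertext:
P[0]: D(K, 14) = 4; 4 ⊕ 1 = 5.
P[1]: D(K, 7) = 15; 15 ⊕ 14 = 1.
Blocks that differ from the original plaintext: P[0], P[1].

P[0] = 5, P[1] = 1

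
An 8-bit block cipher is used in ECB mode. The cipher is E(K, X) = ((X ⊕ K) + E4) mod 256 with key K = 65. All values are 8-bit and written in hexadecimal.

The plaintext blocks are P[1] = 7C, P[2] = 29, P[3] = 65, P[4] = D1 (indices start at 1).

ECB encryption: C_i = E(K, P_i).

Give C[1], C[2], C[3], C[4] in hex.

C[1] = FD, C[2] = 30, C[3] = E4, C[4] = 98

C[1]: E(K, 7C) = FD.
C[2]: E(K, 29) = 30.
C[3]: E(K, 65) = E4.
C[4]: E(K, D1) = 98.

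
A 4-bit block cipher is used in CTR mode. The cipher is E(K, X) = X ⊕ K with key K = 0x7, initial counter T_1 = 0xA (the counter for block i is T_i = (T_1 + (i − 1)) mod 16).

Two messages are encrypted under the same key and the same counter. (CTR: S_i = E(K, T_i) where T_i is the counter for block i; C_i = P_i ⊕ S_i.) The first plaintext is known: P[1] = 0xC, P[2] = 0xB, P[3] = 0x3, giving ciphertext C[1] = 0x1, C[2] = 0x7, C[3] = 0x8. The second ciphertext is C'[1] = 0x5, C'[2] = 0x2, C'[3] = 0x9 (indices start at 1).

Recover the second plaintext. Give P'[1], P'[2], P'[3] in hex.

P'[1] = 0x8, P'[2] = 0xE, P'[3] = 0x2

In CTR with a reused counter, both messages share the same keystream S_i, so C_i ⊕ C'_i = P_i ⊕ P'_i and thus P'_i = P_i ⊕ C_i ⊕ C'_i.
P'[1]: 0xC ⊕ 0x1 ⊕ 0x5 = 0x8.
P'[2]: 0xB ⊕ 0x7 ⊕ 0x2 = 0xE.
P'[3]: 0x3 ⊕ 0x8 ⊕ 0x9 = 0x2.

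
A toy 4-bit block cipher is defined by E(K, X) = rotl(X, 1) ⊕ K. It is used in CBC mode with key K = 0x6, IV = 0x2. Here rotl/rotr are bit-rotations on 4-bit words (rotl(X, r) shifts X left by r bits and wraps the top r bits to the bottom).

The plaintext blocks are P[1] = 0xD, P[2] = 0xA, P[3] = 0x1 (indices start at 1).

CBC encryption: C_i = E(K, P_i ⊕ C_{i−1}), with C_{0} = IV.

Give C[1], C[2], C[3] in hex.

C[1]: P[1] ⊕ 0x2 = 0xF; E(K, 0xF) = 0x9.
C[2]: P[2] ⊕ 0x9 = 0x3; E(K, 0x3) = 0x0.
C[3]: P[3] ⊕ 0x0 = 0x1; E(K, 0x1) = 0x4.

C[1] = 0x9, C[2] = 0x0, C[3] = 0x4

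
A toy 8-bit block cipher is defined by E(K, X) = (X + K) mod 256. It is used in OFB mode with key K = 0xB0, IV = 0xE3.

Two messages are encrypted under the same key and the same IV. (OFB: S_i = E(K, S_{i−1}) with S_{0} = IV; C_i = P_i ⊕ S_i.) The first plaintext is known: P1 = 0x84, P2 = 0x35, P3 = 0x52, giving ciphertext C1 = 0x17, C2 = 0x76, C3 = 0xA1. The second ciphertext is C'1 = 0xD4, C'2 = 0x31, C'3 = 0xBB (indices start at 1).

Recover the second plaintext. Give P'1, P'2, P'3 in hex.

P'1 = 0x47, P'2 = 0x72, P'3 = 0x48

In OFB with a reused IV, both messages share the same keystream S_i, so C_i ⊕ C'_i = P_i ⊕ P'_i and thus P'_i = P_i ⊕ C_i ⊕ C'_i.
P'1: 0x84 ⊕ 0x17 ⊕ 0xD4 = 0x47.
P'2: 0x35 ⊕ 0x76 ⊕ 0x31 = 0x72.
P'3: 0x52 ⊕ 0xA1 ⊕ 0xBB = 0x48.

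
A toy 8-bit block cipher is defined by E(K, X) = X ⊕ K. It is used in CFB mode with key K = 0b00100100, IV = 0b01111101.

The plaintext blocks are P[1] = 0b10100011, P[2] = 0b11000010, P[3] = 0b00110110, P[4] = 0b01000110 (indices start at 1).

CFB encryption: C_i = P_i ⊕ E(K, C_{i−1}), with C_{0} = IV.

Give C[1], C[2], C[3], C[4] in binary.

C[1] = 0b11111010, C[2] = 0b00011100, C[3] = 0b00001110, C[4] = 0b01101100

C[1]: E(K, 0b01111101) = 0b01011001; 0b10100011 ⊕ 0b01011001 = 0b11111010.
C[2]: E(K, 0b11111010) = 0b11011110; 0b11000010 ⊕ 0b11011110 = 0b00011100.
C[3]: E(K, 0b00011100) = 0b00111000; 0b00110110 ⊕ 0b00111000 = 0b00001110.
C[4]: E(K, 0b00001110) = 0b00101010; 0b01000110 ⊕ 0b00101010 = 0b01101100.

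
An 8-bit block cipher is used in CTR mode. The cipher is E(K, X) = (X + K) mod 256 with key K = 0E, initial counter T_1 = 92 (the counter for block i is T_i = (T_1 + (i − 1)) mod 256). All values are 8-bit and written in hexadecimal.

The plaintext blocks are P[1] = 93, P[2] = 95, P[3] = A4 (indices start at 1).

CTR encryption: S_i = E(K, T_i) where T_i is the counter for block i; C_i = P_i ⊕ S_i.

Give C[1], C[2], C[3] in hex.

C[1] = 33, C[2] = 34, C[3] = 06

C[1]: T = 92, S = E(K, T) = A0; 93 ⊕ A0 = 33.
C[2]: T = 93, S = E(K, T) = A1; 95 ⊕ A1 = 34.
C[3]: T = 94, S = E(K, T) = A2; A4 ⊕ A2 = 06.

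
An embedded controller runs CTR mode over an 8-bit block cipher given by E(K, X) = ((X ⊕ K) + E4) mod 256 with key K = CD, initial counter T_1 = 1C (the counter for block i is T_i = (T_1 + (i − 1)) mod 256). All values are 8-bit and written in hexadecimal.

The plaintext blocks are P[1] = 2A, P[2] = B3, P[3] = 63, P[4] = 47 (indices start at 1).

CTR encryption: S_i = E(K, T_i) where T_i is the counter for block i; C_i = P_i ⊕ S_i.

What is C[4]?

C[1]: T = 1C, S = E(K, T) = B5; 2A ⊕ B5 = 9F.
C[2]: T = 1D, S = E(K, T) = B4; B3 ⊕ B4 = 07.
C[3]: T = 1E, S = E(K, T) = B7; 63 ⊕ B7 = D4.
C[4]: T = 1F, S = E(K, T) = B6; 47 ⊕ B6 = F1.

C[4] = F1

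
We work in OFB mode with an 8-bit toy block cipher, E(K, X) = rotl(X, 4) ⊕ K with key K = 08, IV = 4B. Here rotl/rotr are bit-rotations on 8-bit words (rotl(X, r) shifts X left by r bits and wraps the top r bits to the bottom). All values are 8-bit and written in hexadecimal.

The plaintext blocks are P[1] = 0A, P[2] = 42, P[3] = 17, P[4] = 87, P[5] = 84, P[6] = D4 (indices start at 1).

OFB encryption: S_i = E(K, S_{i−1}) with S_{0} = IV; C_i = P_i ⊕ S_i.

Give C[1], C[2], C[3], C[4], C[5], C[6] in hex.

C[1]: S = E(K, 4B) = BC; 0A ⊕ BC = B6.
C[2]: S = E(K, BC) = C3; 42 ⊕ C3 = 81.
C[3]: S = E(K, C3) = 34; 17 ⊕ 34 = 23.
C[4]: S = E(K, 34) = 4B; 87 ⊕ 4B = CC.
C[5]: S = E(K, 4B) = BC; 84 ⊕ BC = 38.
C[6]: S = E(K, BC) = C3; D4 ⊕ C3 = 17.

C[1] = B6, C[2] = 81, C[3] = 23, C[4] = CC, C[5] = 38, C[6] = 17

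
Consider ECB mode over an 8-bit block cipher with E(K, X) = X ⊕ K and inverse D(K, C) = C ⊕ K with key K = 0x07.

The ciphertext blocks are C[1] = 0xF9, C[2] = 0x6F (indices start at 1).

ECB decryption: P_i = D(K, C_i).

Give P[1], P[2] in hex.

P[1]: D(K, 0xF9) = 0xFE.
P[2]: D(K, 0x6F) = 0x68.

P[1] = 0xFE, P[2] = 0x68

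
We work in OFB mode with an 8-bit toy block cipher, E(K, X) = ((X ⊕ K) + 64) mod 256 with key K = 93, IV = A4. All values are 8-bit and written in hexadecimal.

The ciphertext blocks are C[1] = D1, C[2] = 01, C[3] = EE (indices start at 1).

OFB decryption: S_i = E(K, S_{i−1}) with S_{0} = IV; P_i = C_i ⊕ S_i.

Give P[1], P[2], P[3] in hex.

P[1]: S = E(K, A4) = 9B; D1 ⊕ 9B = 4A.
P[2]: S = E(K, 9B) = 6C; 01 ⊕ 6C = 6D.
P[3]: S = E(K, 6C) = 63; EE ⊕ 63 = 8D.

P[1] = 4A, P[2] = 6D, P[3] = 8D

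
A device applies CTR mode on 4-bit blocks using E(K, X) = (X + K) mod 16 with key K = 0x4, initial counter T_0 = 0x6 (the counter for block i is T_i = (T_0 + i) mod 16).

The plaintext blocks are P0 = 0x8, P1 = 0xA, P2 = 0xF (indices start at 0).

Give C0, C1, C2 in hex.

CTR encryption: S_i = E(K, T_i) where T_i is the counter for block i; C_i = P_i ⊕ S_i.
C0: T = 0x6, S = E(K, T) = 0xA; 0x8 ⊕ 0xA = 0x2.
C1: T = 0x7, S = E(K, T) = 0xB; 0xA ⊕ 0xB = 0x1.
C2: T = 0x8, S = E(K, T) = 0xC; 0xF ⊕ 0xC = 0x3.

C0 = 0x2, C1 = 0x1, C2 = 0x3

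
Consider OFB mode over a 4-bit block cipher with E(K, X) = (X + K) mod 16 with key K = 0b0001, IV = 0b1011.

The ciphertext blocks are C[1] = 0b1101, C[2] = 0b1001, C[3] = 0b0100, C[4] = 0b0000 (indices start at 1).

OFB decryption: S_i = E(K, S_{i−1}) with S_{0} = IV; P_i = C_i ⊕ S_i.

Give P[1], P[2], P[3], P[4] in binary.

P[1] = 0b0001, P[2] = 0b0100, P[3] = 0b1010, P[4] = 0b1111

P[1]: S = E(K, 0b1011) = 0b1100; 0b1101 ⊕ 0b1100 = 0b0001.
P[2]: S = E(K, 0b1100) = 0b1101; 0b1001 ⊕ 0b1101 = 0b0100.
P[3]: S = E(K, 0b1101) = 0b1110; 0b0100 ⊕ 0b1110 = 0b1010.
P[4]: S = E(K, 0b1110) = 0b1111; 0b0000 ⊕ 0b1111 = 0b1111.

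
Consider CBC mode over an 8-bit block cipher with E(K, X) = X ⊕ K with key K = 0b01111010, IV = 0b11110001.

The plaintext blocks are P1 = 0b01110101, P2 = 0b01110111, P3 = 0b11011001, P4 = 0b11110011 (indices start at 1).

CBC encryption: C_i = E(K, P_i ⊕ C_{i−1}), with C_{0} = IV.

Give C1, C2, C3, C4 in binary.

C1 = 0b11111110, C2 = 0b11110011, C3 = 0b01010000, C4 = 0b11011001

C1: P1 ⊕ 0b11110001 = 0b10000100; E(K, 0b10000100) = 0b11111110.
C2: P2 ⊕ 0b11111110 = 0b10001001; E(K, 0b10001001) = 0b11110011.
C3: P3 ⊕ 0b11110011 = 0b00101010; E(K, 0b00101010) = 0b01010000.
C4: P4 ⊕ 0b01010000 = 0b10100011; E(K, 0b10100011) = 0b11011001.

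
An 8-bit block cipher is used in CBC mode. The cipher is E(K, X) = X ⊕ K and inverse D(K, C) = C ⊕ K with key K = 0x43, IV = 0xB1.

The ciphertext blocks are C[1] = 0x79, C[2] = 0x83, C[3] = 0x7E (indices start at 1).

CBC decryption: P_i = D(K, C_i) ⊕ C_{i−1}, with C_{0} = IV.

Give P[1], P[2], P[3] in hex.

P[1]: D(K, 0x79) = 0x3A; 0x3A ⊕ 0xB1 = 0x8B.
P[2]: D(K, 0x83) = 0xC0; 0xC0 ⊕ 0x79 = 0xB9.
P[3]: D(K, 0x7E) = 0x3D; 0x3D ⊕ 0x83 = 0xBE.

P[1] = 0x8B, P[2] = 0xB9, P[3] = 0xBE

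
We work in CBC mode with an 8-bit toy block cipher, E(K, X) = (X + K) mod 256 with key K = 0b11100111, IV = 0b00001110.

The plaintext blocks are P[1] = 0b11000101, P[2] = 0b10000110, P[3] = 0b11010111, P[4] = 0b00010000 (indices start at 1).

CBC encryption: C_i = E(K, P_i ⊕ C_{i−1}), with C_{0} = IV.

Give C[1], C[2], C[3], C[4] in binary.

C[1] = 0b10110010, C[2] = 0b00011011, C[3] = 0b10110011, C[4] = 0b10001010

C[1]: P[1] ⊕ 0b00001110 = 0b11001011; E(K, 0b11001011) = 0b10110010.
C[2]: P[2] ⊕ 0b10110010 = 0b00110100; E(K, 0b00110100) = 0b00011011.
C[3]: P[3] ⊕ 0b00011011 = 0b11001100; E(K, 0b11001100) = 0b10110011.
C[4]: P[4] ⊕ 0b10110011 = 0b10100011; E(K, 0b10100011) = 0b10001010.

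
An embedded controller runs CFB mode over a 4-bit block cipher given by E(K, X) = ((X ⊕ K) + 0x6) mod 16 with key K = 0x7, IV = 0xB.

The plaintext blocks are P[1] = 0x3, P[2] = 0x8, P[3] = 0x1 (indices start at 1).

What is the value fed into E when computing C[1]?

CFB encryption: C_i = P_i ⊕ E(K, C_{i−1}), with C_{0} = IV.
C[1]: E(K, 0xB) = 0x2; 0x3 ⊕ 0x2 = 0x1.
So the input to E for block [1] is 0xB.

0xB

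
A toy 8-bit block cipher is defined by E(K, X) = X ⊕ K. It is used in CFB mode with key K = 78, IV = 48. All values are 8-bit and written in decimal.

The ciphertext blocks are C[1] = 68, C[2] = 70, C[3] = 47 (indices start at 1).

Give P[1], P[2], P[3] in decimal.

CFB decryption: P_i = C_i ⊕ E(K, C_{i−1}), with C_{0} = IV.
P[1]: E(K, 48) = 126; 68 ⊕ 126 = 58.
P[2]: E(K, 68) = 10; 70 ⊕ 10 = 76.
P[3]: E(K, 70) = 8; 47 ⊕ 8 = 39.

P[1] = 58, P[2] = 76, P[3] = 39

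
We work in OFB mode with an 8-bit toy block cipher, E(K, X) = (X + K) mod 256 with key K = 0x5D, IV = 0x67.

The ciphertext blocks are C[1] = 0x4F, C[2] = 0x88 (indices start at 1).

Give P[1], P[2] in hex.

OFB decryption: S_i = E(K, S_{i−1}) with S_{0} = IV; P_i = C_i ⊕ S_i.
P[1]: S = E(K, 0x67) = 0xC4; 0x4F ⊕ 0xC4 = 0x8B.
P[2]: S = E(K, 0xC4) = 0x21; 0x88 ⊕ 0x21 = 0xA9.

P[1] = 0x8B, P[2] = 0xA9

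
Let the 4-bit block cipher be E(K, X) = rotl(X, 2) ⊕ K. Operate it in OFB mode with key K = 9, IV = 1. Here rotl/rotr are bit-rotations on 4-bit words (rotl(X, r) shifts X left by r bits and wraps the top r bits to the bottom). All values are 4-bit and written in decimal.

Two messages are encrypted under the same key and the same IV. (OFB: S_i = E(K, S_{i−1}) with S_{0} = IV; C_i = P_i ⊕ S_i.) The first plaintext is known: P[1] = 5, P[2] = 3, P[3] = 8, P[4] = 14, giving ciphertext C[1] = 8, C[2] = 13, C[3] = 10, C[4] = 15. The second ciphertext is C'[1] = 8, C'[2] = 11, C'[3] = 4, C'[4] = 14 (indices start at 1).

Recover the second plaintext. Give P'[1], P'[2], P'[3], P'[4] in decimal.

P'[1] = 5, P'[2] = 5, P'[3] = 6, P'[4] = 15

In OFB with a reused IV, both messages share the same keystream S_i, so C_i ⊕ C'_i = P_i ⊕ P'_i and thus P'_i = P_i ⊕ C_i ⊕ C'_i.
P'[1]: 5 ⊕ 8 ⊕ 8 = 5.
P'[2]: 3 ⊕ 13 ⊕ 11 = 5.
P'[3]: 8 ⊕ 10 ⊕ 4 = 6.
P'[4]: 14 ⊕ 15 ⊕ 14 = 15.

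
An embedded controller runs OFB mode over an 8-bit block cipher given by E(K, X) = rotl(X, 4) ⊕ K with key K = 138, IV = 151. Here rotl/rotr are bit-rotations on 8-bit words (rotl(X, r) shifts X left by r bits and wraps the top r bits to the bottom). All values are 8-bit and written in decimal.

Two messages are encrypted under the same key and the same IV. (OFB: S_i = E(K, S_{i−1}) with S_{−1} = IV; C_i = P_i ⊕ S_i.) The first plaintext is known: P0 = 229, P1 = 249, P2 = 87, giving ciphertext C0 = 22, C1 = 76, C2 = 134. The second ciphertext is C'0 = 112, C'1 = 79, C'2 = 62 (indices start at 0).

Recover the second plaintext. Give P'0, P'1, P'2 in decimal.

P'0 = 131, P'1 = 250, P'2 = 239

In OFB with a reused IV, both messages share the same keystream S_i, so C_i ⊕ C'_i = P_i ⊕ P'_i and thus P'_i = P_i ⊕ C_i ⊕ C'_i.
P'0: 229 ⊕ 22 ⊕ 112 = 131.
P'1: 249 ⊕ 76 ⊕ 79 = 250.
P'2: 87 ⊕ 134 ⊕ 62 = 239.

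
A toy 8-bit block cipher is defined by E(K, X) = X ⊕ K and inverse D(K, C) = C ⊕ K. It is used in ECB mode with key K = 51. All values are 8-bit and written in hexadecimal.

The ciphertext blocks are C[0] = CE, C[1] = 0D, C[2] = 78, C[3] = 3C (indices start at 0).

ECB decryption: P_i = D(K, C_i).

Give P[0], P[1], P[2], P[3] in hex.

P[0] = 9F, P[1] = 5C, P[2] = 29, P[3] = 6D

P[0]: D(K, CE) = 9F.
P[1]: D(K, 0D) = 5C.
P[2]: D(K, 78) = 29.
P[3]: D(K, 3C) = 6D.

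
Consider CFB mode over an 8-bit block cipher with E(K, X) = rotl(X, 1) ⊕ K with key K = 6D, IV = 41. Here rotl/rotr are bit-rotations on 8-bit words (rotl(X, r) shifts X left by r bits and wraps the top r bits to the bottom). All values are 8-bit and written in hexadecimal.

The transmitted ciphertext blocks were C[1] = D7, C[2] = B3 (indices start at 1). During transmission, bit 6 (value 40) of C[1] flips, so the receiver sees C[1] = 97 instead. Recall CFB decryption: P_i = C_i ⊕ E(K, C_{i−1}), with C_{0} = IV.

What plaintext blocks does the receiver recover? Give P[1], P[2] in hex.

P[1] = 78, P[2] = F1

Only C[1] changed, to 97. In CFB, a change in C_i flips the same bit in P_i and garbles P_{i+1}. Decrypting the received ciphertext:
P[1]: E(K, 41) = EF; 97 ⊕ EF = 78.
P[2]: E(K, 97) = 42; B3 ⊕ 42 = F1.
Blocks that differ from the original plaintext: P[1], P[2].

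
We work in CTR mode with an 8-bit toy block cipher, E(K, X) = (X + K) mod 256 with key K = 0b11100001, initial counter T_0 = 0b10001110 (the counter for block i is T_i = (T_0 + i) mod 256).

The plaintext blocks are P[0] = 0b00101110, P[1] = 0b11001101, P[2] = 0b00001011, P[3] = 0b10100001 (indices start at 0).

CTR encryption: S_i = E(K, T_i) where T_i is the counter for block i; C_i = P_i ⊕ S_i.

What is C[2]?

C[2] = 0b01111010

C[0]: T = 0b10001110, S = E(K, T) = 0b01101111; 0b00101110 ⊕ 0b01101111 = 0b01000001.
C[1]: T = 0b10001111, S = E(K, T) = 0b01110000; 0b11001101 ⊕ 0b01110000 = 0b10111101.
C[2]: T = 0b10010000, S = E(K, T) = 0b01110001; 0b00001011 ⊕ 0b01110001 = 0b01111010.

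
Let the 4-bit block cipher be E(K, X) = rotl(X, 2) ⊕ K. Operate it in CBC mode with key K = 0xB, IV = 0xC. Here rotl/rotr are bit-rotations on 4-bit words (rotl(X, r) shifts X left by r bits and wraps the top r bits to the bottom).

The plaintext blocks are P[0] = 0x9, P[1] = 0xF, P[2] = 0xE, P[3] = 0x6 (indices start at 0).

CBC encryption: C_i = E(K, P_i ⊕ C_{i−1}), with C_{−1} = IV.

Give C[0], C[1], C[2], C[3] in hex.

C[0] = 0xE, C[1] = 0xF, C[2] = 0xF, C[3] = 0xD

C[0]: P[0] ⊕ 0xC = 0x5; E(K, 0x5) = 0xE.
C[1]: P[1] ⊕ 0xE = 0x1; E(K, 0x1) = 0xF.
C[2]: P[2] ⊕ 0xF = 0x1; E(K, 0x1) = 0xF.
C[3]: P[3] ⊕ 0xF = 0x9; E(K, 0x9) = 0xD.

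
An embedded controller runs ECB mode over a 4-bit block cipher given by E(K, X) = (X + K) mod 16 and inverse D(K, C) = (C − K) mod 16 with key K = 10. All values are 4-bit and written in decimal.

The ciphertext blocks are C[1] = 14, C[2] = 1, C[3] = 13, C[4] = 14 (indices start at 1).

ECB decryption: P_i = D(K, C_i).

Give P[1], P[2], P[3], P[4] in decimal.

P[1] = 4, P[2] = 7, P[3] = 3, P[4] = 4

P[1]: D(K, 14) = 4.
P[2]: D(K, 1) = 7.
P[3]: D(K, 13) = 3.
P[4]: D(K, 14) = 4.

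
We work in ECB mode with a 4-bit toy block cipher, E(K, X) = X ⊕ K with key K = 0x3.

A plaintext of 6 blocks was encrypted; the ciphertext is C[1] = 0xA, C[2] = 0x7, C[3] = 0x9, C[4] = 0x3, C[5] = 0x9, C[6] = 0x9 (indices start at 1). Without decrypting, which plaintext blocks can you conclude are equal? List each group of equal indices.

ECB encrypts each block independently with the same key, so equal ciphertext blocks imply equal plaintext blocks.
C[3] = C[5] = C[6] = 0x9, so P[3] = P[5] = P[6].

P[3] = P[5] = P[6]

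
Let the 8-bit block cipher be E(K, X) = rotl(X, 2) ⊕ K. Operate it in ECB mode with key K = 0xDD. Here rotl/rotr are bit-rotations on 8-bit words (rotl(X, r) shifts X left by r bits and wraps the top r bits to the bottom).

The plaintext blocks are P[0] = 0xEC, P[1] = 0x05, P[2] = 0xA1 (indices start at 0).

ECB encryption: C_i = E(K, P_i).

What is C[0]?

C[0] = 0x6E

C[0]: E(K, 0xEC) = 0x6E.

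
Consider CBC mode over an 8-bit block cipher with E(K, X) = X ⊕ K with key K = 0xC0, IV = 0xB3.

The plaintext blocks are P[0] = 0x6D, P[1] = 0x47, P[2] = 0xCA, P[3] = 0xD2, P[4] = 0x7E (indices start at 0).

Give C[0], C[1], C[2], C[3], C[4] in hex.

CBC encryption: C_i = E(K, P_i ⊕ C_{i−1}), with C_{−1} = IV.
C[0]: P[0] ⊕ 0xB3 = 0xDE; E(K, 0xDE) = 0x1E.
C[1]: P[1] ⊕ 0x1E = 0x59; E(K, 0x59) = 0x99.
C[2]: P[2] ⊕ 0x99 = 0x53; E(K, 0x53) = 0x93.
C[3]: P[3] ⊕ 0x93 = 0x41; E(K, 0x41) = 0x81.
C[4]: P[4] ⊕ 0x81 = 0xFF; E(K, 0xFF) = 0x3F.

C[0] = 0x1E, C[1] = 0x99, C[2] = 0x93, C[3] = 0x81, C[4] = 0x3F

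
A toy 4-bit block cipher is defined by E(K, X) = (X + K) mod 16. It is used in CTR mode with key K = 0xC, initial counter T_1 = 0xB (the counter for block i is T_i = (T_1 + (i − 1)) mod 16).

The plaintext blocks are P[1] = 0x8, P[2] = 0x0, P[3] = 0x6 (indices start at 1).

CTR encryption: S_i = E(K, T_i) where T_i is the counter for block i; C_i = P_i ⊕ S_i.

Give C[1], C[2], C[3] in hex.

C[1]: T = 0xB, S = E(K, T) = 0x7; 0x8 ⊕ 0x7 = 0xF.
C[2]: T = 0xC, S = E(K, T) = 0x8; 0x0 ⊕ 0x8 = 0x8.
C[3]: T = 0xD, S = E(K, T) = 0x9; 0x6 ⊕ 0x9 = 0xF.

C[1] = 0xF, C[2] = 0x8, C[3] = 0xF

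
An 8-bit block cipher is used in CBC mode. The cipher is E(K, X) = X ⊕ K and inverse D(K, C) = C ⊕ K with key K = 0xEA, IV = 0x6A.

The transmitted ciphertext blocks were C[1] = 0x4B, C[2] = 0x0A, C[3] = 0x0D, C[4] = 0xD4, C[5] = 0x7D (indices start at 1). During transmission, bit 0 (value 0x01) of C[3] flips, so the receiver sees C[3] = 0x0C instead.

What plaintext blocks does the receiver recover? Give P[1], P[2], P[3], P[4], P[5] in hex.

CBC decryption: P_i = D(K, C_i) ⊕ C_{i−1}, with C_{0} = IV.
Only C[3] changed, to 0x0C. In CBC, a change in C_i garbles P_i and flips the same bit in P_{i+1}. Decrypting the received ciphertext:
P[1]: D(K, 0x4B) = 0xA1; 0xA1 ⊕ 0x6A = 0xCB.
P[2]: D(K, 0x0A) = 0xE0; 0xE0 ⊕ 0x4B = 0xAB.
P[3]: D(K, 0x0C) = 0xE6; 0xE6 ⊕ 0x0A = 0xEC.
P[4]: D(K, 0xD4) = 0x3E; 0x3E ⊕ 0x0C = 0x32.
P[5]: D(K, 0x7D) = 0x97; 0x97 ⊕ 0xD4 = 0x43.
Blocks that differ from the original plaintext: P[3], P[4].

P[1] = 0xCB, P[2] = 0xAB, P[3] = 0xEC, P[4] = 0x32, P[5] = 0x43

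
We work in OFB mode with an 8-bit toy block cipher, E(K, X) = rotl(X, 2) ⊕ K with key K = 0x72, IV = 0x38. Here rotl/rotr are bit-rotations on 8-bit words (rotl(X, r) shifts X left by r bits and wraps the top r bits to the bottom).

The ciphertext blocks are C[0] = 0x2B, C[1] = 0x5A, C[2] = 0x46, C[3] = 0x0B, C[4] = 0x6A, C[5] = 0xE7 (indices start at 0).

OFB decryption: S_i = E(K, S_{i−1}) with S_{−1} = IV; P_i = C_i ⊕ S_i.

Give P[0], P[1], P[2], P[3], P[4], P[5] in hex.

P[0]: S = E(K, 0x38) = 0x92; 0x2B ⊕ 0x92 = 0xB9.
P[1]: S = E(K, 0x92) = 0x38; 0x5A ⊕ 0x38 = 0x62.
P[2]: S = E(K, 0x38) = 0x92; 0x46 ⊕ 0x92 = 0xD4.
P[3]: S = E(K, 0x92) = 0x38; 0x0B ⊕ 0x38 = 0x33.
P[4]: S = E(K, 0x38) = 0x92; 0x6A ⊕ 0x92 = 0xF8.
P[5]: S = E(K, 0x92) = 0x38; 0xE7 ⊕ 0x38 = 0xDF.

P[0] = 0xB9, P[1] = 0x62, P[2] = 0xD4, P[3] = 0x33, P[4] = 0xF8, P[5] = 0xDF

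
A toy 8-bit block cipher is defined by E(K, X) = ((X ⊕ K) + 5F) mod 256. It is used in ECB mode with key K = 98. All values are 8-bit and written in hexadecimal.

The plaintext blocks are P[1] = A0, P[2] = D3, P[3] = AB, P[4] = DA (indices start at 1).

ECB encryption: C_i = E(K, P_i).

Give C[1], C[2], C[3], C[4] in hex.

C[1] = 97, C[2] = AA, C[3] = 92, C[4] = A1

C[1]: E(K, A0) = 97.
C[2]: E(K, D3) = AA.
C[3]: E(K, AB) = 92.
C[4]: E(K, DA) = A1.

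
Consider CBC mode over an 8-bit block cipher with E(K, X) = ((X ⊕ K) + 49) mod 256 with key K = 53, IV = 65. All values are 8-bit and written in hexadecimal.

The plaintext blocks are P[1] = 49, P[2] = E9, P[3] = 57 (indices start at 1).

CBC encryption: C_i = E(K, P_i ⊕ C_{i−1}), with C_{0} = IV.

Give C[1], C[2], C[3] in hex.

C[1] = C8, C[2] = BB, C[3] = 08

C[1]: P[1] ⊕ 65 = 2C; E(K, 2C) = C8.
C[2]: P[2] ⊕ C8 = 21; E(K, 21) = BB.
C[3]: P[3] ⊕ BB = EC; E(K, EC) = 08.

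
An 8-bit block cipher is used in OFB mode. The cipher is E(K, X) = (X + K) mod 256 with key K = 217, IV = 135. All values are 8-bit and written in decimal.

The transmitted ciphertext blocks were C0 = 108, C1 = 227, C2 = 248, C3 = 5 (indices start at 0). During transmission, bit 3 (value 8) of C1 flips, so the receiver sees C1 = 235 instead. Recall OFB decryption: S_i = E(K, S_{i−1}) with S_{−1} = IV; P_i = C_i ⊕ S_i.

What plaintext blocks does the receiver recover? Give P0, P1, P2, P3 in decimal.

Only C1 changed, to 235. In OFB, a change in C_i flips the same bit in P_i only; the keystream is unaffected. Decrypting the received ciphertext:
P0: S = E(K, 135) = 96; 108 ⊕ 96 = 12.
P1: S = E(K, 96) = 57; 235 ⊕ 57 = 210.
P2: S = E(K, 57) = 18; 248 ⊕ 18 = 234.
P3: S = E(K, 18) = 235; 5 ⊕ 235 = 238.
Blocks that differ from the original plaintext: P1.

P0 = 12, P1 = 210, P2 = 234, P3 = 238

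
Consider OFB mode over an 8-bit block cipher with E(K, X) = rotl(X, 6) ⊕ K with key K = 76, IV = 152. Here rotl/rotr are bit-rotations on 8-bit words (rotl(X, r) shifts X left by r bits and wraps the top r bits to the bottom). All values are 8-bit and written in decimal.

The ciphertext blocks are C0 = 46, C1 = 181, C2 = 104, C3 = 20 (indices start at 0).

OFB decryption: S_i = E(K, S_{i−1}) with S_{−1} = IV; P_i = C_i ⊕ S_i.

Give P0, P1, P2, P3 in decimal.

P0 = 68, P1 = 99, P2 = 145, P3 = 38

P0: S = E(K, 152) = 106; 46 ⊕ 106 = 68.
P1: S = E(K, 106) = 214; 181 ⊕ 214 = 99.
P2: S = E(K, 214) = 249; 104 ⊕ 249 = 145.
P3: S = E(K, 249) = 50; 20 ⊕ 50 = 38.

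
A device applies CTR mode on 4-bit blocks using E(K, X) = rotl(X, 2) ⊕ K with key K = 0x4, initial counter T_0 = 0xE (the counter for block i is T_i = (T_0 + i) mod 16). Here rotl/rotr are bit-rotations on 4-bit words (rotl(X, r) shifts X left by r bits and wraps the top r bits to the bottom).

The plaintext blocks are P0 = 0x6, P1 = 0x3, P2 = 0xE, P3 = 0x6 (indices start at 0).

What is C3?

CTR encryption: S_i = E(K, T_i) where T_i is the counter for block i; C_i = P_i ⊕ S_i.
C0: T = 0xE, S = E(K, T) = 0xF; 0x6 ⊕ 0xF = 0x9.
C1: T = 0xF, S = E(K, T) = 0xB; 0x3 ⊕ 0xB = 0x8.
C2: T = 0x0, S = E(K, T) = 0x4; 0xE ⊕ 0x4 = 0xA.
C3: T = 0x1, S = E(K, T) = 0x0; 0x6 ⊕ 0x0 = 0x6.

C3 = 0x6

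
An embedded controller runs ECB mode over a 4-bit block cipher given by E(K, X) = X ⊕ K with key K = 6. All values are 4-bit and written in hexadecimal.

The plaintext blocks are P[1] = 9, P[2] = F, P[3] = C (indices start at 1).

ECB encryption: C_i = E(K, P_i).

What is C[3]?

C[3]: E(K, C) = A.

C[3] = A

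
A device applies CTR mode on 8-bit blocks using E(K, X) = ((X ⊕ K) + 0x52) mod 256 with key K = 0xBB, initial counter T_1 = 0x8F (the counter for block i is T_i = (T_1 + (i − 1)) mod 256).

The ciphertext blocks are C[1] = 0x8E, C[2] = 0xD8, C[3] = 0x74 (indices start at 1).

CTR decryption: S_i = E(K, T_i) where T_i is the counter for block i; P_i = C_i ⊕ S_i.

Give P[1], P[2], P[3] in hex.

P[1]: T = 0x8F, S = E(K, T) = 0x86; 0x8E ⊕ 0x86 = 0x08.
P[2]: T = 0x90, S = E(K, T) = 0x7D; 0xD8 ⊕ 0x7D = 0xA5.
P[3]: T = 0x91, S = E(K, T) = 0x7C; 0x74 ⊕ 0x7C = 0x08.

P[1] = 0x08, P[2] = 0xA5, P[3] = 0x08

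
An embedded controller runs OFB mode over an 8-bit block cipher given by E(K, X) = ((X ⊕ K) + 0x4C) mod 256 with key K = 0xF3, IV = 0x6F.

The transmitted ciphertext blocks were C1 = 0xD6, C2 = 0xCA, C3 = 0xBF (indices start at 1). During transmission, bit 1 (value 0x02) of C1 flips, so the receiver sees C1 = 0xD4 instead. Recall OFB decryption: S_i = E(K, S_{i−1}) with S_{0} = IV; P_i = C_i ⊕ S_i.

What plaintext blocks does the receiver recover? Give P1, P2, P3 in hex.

Only C1 changed, to 0xD4. In OFB, a change in C_i flips the same bit in P_i only; the keystream is unaffected. Decrypting the received ciphertext:
P1: S = E(K, 0x6F) = 0xE8; 0xD4 ⊕ 0xE8 = 0x3C.
P2: S = E(K, 0xE8) = 0x67; 0xCA ⊕ 0x67 = 0xAD.
P3: S = E(K, 0x67) = 0xE0; 0xBF ⊕ 0xE0 = 0x5F.
Blocks that differ from the original plaintext: P1.

P1 = 0x3C, P2 = 0xAD, P3 = 0x5F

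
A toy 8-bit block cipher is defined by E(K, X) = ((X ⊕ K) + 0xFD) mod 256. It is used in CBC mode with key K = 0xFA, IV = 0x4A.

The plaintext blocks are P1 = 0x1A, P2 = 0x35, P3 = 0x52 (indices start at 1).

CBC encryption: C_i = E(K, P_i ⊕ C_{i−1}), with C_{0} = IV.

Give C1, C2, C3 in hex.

C1 = 0xA7, C2 = 0x65, C3 = 0xCA

C1: P1 ⊕ 0x4A = 0x50; E(K, 0x50) = 0xA7.
C2: P2 ⊕ 0xA7 = 0x92; E(K, 0x92) = 0x65.
C3: P3 ⊕ 0x65 = 0x37; E(K, 0x37) = 0xCA.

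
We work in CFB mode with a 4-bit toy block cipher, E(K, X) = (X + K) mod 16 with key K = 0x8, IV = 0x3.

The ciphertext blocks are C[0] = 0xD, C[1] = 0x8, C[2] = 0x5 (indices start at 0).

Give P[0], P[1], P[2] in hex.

P[0] = 0x6, P[1] = 0xD, P[2] = 0x5

CFB decryption: P_i = C_i ⊕ E(K, C_{i−1}), with C_{−1} = IV.
P[0]: E(K, 0x3) = 0xB; 0xD ⊕ 0xB = 0x6.
P[1]: E(K, 0xD) = 0x5; 0x8 ⊕ 0x5 = 0xD.
P[2]: E(K, 0x8) = 0x0; 0x5 ⊕ 0x0 = 0x5.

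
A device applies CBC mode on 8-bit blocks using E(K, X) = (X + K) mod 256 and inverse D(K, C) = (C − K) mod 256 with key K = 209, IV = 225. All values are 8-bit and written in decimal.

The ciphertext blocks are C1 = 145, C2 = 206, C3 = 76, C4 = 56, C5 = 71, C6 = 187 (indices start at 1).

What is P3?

P3 = 181

CBC decryption: P_i = D(K, C_i) ⊕ C_{i−1}, with C_{0} = IV.
P3: D(K, 76) = 123; 123 ⊕ 206 = 181.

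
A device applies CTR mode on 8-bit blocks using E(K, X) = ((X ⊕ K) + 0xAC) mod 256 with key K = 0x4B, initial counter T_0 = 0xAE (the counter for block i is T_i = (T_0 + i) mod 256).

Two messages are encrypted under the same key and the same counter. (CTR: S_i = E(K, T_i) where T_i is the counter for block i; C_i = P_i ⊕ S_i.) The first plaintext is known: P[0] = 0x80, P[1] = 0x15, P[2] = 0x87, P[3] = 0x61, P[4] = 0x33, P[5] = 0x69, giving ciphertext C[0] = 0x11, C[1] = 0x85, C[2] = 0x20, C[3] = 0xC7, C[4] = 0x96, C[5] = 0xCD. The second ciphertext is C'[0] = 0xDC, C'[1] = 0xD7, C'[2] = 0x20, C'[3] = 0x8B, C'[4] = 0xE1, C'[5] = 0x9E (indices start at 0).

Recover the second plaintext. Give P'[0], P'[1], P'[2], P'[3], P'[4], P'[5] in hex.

In CTR with a reused counter, both messages share the same keystream S_i, so C_i ⊕ C'_i = P_i ⊕ P'_i and thus P'_i = P_i ⊕ C_i ⊕ C'_i.
P'[0]: 0x80 ⊕ 0x11 ⊕ 0xDC = 0x4D.
P'[1]: 0x15 ⊕ 0x85 ⊕ 0xD7 = 0x47.
P'[2]: 0x87 ⊕ 0x20 ⊕ 0x20 = 0x87.
P'[3]: 0x61 ⊕ 0xC7 ⊕ 0x8B = 0x2D.
P'[4]: 0x33 ⊕ 0x96 ⊕ 0xE1 = 0x44.
P'[5]: 0x69 ⊕ 0xCD ⊕ 0x9E = 0x3A.

P'[0] = 0x4D, P'[1] = 0x47, P'[2] = 0x87, P'[3] = 0x2D, P'[4] = 0x44, P'[5] = 0x3A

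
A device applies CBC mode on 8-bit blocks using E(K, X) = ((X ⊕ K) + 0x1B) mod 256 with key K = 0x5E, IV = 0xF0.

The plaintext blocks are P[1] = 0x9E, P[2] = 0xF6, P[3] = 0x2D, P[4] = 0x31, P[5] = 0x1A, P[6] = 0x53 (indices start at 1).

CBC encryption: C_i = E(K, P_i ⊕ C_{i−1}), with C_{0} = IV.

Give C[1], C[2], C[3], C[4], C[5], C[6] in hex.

C[1]: P[1] ⊕ 0xF0 = 0x6E; E(K, 0x6E) = 0x4B.
C[2]: P[2] ⊕ 0x4B = 0xBD; E(K, 0xBD) = 0xFE.
C[3]: P[3] ⊕ 0xFE = 0xD3; E(K, 0xD3) = 0xA8.
C[4]: P[4] ⊕ 0xA8 = 0x99; E(K, 0x99) = 0xE2.
C[5]: P[5] ⊕ 0xE2 = 0xF8; E(K, 0xF8) = 0xC1.
C[6]: P[6] ⊕ 0xC1 = 0x92; E(K, 0x92) = 0xE7.

C[1] = 0x4B, C[2] = 0xFE, C[3] = 0xA8, C[4] = 0xE2, C[5] = 0xC1, C[6] = 0xE7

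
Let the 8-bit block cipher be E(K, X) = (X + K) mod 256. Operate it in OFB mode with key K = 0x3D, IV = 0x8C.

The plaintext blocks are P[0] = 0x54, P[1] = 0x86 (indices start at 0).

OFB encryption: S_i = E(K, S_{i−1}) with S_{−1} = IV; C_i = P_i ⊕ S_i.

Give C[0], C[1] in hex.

C[0] = 0x9D, C[1] = 0x80

C[0]: S = E(K, 0x8C) = 0xC9; 0x54 ⊕ 0xC9 = 0x9D.
C[1]: S = E(K, 0xC9) = 0x06; 0x86 ⊕ 0x06 = 0x80.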